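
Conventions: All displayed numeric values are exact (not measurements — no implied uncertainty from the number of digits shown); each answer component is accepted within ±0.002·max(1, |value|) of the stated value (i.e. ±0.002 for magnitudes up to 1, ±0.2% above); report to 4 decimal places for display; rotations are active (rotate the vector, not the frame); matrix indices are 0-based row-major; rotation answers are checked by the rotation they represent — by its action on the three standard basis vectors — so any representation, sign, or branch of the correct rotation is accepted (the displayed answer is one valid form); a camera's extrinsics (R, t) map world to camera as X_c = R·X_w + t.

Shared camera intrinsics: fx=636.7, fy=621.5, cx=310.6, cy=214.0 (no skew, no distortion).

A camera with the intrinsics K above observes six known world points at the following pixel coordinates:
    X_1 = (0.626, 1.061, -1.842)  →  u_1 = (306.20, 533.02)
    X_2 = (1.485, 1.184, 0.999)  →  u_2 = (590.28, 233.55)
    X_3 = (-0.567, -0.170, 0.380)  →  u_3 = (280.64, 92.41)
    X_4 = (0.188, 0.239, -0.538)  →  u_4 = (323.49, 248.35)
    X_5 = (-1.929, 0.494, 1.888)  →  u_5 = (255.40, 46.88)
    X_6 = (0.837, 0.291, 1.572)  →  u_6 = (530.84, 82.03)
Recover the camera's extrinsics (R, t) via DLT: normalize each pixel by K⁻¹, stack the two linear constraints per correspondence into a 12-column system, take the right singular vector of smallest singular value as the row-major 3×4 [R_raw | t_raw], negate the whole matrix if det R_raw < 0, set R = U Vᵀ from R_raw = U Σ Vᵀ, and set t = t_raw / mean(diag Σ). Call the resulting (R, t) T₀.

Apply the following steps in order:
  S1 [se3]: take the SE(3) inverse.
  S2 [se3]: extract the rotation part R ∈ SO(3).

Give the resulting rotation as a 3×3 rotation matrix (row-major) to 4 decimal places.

source (pnp_recover): camera pose = R=[0.8624 0.1725 0.4760; 0.2263 0.7097 -0.6672; -0.4529 0.6831 0.5730], t=(0.1300, -0.3600, 4.0499)
after S1 (invert_se3): R=[0.8624 0.2263 -0.4529; 0.1725 0.7097 0.6831; 0.4760 -0.6672 0.5730], t=(1.8034, -2.5335, -2.6225)
after S2 (rot_of_se3): [0.8624 0.2263 -0.4529; 0.1725 0.7097 0.6831; 0.4760 -0.6672 0.5730]

rotation (matrix) = ((0.8624, 0.2263, -0.4529), (0.1725, 0.7097, 0.6831), (0.4760, -0.6672, 0.5730))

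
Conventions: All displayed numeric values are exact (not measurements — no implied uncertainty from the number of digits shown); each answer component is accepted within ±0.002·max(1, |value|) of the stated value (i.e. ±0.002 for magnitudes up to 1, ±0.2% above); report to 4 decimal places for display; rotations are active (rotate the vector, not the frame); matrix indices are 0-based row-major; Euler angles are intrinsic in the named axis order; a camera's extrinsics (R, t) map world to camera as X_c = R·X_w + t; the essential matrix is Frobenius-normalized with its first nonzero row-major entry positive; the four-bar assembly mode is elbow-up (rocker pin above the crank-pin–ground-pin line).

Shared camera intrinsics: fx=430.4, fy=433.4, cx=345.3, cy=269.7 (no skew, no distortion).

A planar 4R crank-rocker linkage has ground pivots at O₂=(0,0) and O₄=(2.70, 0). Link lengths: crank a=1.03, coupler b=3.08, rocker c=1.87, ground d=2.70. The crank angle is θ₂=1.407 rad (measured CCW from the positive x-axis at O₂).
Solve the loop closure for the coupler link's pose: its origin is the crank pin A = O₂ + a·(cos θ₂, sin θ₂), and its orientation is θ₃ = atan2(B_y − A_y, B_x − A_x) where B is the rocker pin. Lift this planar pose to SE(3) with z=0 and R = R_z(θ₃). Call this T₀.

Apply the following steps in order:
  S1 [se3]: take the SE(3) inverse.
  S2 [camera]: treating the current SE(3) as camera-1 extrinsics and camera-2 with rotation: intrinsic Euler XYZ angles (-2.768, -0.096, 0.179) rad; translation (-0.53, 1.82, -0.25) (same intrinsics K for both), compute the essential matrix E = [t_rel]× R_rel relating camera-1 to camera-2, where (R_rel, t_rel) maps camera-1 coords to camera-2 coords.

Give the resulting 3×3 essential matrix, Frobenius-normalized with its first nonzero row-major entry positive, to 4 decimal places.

matrix = [0.2560 0.4650 0.3377; 0.4089 -0.0632 0.2637; 0.3398 -0.4933 0.0685]

source (fourbar_fk): coupler pose = R=[0.9656 -0.2600 0.0000; 0.2600 0.9656 0.0000; 0.0000 0.0000 1.0000], t=(0.1680, 1.0162, 0.0000)
after S1 (invert_se3): R=[0.9656 0.2600 0.0000; -0.2600 0.9656 0.0000; 0.0000 0.0000 1.0000], t=(-0.4264, -0.9376, 0.0000)
after S2 (essential): [0.2560 0.4650 0.3377; 0.4089 -0.0632 0.2637; 0.3398 -0.4933 0.0685]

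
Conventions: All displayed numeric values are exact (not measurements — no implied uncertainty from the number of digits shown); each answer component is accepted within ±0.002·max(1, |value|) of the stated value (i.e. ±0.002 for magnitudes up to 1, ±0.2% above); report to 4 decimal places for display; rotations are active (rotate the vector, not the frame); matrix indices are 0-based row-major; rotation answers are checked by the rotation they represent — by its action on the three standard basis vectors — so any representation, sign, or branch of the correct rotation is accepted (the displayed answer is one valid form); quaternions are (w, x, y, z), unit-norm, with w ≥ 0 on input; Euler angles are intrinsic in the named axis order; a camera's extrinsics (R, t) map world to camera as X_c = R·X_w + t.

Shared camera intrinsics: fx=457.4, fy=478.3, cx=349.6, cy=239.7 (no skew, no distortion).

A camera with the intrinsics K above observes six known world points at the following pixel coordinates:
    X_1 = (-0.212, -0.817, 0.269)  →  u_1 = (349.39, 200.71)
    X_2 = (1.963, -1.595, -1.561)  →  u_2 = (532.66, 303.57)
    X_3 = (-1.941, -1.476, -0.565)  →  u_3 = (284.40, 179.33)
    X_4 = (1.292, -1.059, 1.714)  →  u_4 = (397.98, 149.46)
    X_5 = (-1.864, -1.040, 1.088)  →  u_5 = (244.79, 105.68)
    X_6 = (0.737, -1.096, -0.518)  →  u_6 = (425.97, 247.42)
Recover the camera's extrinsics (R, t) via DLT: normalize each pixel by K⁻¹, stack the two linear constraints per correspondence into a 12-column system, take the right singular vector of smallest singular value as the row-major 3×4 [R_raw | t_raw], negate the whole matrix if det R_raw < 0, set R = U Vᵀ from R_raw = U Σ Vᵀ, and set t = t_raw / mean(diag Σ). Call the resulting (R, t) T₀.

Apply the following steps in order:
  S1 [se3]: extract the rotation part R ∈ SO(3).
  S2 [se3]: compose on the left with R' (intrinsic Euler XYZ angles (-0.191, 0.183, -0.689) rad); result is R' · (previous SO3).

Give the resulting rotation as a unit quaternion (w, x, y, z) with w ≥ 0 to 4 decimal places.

source (pnp_recover): camera pose = R=[0.7419 -0.6105 -0.2774; 0.1855 0.5844 -0.7900; 0.6444 0.5346 0.5468], t=(-0.2699, 0.1999, 6.9205)
after S1 (rot_of_se3): [0.7419 -0.6105 -0.2774; 0.1855 0.5844 -0.7900; 0.6444 0.5346 0.5468]
after S2 (compose_so3): [0.7963 -0.0008 -0.6049; -0.2260 0.9272 -0.2987; 0.5611 0.3746 0.7382]

rotation (quat) = (0.9303, 0.1810, -0.3133, -0.0605)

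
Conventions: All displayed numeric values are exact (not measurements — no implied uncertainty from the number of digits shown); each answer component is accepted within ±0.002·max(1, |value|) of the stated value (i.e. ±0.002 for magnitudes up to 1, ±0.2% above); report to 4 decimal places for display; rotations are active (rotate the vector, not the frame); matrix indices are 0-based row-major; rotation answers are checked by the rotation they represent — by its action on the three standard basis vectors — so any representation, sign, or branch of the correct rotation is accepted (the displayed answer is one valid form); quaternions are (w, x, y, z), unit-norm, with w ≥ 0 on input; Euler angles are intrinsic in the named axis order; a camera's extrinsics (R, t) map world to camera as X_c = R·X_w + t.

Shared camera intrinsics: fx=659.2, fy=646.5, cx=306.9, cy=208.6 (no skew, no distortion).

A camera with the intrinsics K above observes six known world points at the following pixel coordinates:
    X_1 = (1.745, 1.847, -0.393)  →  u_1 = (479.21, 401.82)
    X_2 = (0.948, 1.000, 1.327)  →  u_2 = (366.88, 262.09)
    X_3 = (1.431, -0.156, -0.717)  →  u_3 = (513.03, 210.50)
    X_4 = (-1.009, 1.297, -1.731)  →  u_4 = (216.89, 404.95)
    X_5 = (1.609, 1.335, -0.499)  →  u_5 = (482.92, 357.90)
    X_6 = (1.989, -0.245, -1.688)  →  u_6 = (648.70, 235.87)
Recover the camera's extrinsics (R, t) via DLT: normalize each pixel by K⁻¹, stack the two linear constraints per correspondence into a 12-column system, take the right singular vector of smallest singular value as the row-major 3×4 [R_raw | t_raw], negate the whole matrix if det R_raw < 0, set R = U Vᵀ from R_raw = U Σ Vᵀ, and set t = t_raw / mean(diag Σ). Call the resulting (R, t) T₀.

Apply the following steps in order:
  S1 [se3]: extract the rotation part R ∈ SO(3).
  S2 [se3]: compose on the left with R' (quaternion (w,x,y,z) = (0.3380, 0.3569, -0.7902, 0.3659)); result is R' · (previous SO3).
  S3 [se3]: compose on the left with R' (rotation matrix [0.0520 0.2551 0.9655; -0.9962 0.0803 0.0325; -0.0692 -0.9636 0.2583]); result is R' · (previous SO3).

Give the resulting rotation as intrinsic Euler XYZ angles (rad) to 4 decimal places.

source (pnp_recover): camera pose = R=[0.9642 -0.1671 -0.2057; 0.1224 0.9693 -0.2134; 0.2350 0.1805 0.9551], t=(0.2303, -0.1605, 6.0768)
after S1 (rot_of_se3): [0.9642 -0.1671 -0.2057; 0.1224 0.9693 -0.2134; 0.2350 0.1805 0.9551]
after S2 (compose_so3): [-0.6617 -0.7495 0.0187; -0.4396 0.3677 -0.8195; 0.6073 -0.5505 -0.5728]
after S3 (compose_so3): [0.4398 -0.4767 -0.7611; 0.6437 0.7583 -0.1030; 0.6263 -0.4446 0.6404]

rotation (euler_xyz) = (0.1595, -0.8650, 0.8256)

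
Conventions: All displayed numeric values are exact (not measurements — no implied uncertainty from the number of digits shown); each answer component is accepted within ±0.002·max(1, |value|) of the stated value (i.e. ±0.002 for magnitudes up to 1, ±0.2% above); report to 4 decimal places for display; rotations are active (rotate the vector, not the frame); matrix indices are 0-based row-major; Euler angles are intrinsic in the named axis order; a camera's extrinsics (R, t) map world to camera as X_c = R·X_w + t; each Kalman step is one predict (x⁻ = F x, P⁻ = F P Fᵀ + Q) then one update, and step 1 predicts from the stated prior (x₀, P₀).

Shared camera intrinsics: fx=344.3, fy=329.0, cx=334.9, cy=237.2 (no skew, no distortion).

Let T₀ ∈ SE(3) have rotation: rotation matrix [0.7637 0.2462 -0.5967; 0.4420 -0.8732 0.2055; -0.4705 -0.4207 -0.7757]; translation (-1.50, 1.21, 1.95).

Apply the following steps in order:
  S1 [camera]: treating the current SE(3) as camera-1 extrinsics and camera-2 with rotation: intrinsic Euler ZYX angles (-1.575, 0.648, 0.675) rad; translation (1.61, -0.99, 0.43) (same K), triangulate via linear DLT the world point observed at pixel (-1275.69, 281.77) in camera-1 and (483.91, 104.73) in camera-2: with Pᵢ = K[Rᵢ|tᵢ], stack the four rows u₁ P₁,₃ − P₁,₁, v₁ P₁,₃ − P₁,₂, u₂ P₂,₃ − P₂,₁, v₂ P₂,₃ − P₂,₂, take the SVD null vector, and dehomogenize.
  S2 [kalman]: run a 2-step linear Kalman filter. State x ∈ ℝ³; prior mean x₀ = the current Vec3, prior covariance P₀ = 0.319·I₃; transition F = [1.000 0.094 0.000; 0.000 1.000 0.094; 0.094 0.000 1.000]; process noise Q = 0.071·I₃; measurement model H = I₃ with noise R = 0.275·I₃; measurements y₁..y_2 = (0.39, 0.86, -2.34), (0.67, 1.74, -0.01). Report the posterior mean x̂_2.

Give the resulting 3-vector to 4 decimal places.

after S1 (triangulate): (-1.3490, 1.0250, 1.8450)
after S2 (kf_track): (0.1889, 1.3175, -0.3317)

result = (0.1889, 1.3175, -0.3317)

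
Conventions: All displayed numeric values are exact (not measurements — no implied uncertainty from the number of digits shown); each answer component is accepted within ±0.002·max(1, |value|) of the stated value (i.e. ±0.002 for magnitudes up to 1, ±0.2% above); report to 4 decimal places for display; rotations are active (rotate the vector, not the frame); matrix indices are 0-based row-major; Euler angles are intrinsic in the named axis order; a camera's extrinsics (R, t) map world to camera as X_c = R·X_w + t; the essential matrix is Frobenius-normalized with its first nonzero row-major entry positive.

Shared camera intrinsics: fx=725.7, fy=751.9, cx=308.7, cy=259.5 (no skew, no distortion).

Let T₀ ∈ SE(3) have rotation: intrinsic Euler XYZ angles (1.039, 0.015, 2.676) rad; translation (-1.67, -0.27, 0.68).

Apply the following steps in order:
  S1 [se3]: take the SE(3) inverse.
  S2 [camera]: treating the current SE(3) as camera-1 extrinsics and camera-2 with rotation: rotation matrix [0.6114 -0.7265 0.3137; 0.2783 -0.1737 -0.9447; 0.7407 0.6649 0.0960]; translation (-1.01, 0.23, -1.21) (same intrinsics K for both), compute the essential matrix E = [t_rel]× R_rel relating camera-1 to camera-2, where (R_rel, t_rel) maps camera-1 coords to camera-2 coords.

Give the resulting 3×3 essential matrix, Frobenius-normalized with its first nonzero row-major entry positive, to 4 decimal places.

after S1 (invert_se3): R=[-0.8935 0.2161 0.3937; -0.4489 -0.4589 -0.7667; 0.0150 -0.8618 0.5070], t=(-1.7015, -0.3522, -0.5524)
after S2 (essential): [0.2895 -0.5241 0.0915; -0.1588 0.1548 0.6449; -0.1318 0.2817 -0.2670]

matrix = [0.2895 -0.5241 0.0915; -0.1588 0.1548 0.6449; -0.1318 0.2817 -0.2670]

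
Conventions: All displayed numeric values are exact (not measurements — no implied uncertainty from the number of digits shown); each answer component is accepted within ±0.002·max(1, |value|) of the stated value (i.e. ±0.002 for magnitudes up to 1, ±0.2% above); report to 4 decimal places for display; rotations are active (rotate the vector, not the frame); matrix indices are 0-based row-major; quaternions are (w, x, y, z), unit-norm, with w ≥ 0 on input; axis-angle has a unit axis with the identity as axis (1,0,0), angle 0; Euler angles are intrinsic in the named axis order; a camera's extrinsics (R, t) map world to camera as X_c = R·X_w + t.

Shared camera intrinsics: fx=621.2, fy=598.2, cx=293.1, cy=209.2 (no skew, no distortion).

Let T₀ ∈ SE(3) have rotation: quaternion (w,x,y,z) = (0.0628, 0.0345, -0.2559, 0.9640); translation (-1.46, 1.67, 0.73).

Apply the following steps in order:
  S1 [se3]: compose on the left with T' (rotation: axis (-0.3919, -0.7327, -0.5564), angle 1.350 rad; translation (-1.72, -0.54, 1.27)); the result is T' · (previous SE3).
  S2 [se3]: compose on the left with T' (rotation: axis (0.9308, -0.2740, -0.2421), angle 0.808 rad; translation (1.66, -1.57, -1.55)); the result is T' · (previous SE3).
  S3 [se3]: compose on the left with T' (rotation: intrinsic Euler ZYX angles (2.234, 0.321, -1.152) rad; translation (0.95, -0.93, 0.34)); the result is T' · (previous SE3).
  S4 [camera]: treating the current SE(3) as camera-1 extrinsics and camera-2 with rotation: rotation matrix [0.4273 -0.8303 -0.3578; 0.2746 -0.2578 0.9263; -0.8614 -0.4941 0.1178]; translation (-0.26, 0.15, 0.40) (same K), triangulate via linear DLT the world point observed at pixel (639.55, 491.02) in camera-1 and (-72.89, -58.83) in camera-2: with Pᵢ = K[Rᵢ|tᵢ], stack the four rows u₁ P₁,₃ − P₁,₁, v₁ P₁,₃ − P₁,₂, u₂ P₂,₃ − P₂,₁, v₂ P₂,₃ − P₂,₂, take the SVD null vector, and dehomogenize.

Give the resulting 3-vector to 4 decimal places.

after S1 (compose_se3): R=[-0.3099 -0.4413 -0.8422; 0.4505 -0.8482 0.2787; -0.8373 -0.2931 0.4616], t=(-1.3313, 1.5027, 0.2071)
after S2 (compose_se3): R=[-0.0296 -0.4262 -0.9042; 0.9466 -0.3025 0.1116; -0.3211 -0.8526 0.4124], t=(0.4728, -0.2941, -0.5322)
after S3 (compose_se3): R=[0.1384 0.9734 0.1828; -0.3260 0.2191 -0.9196; -0.9352 0.0677 0.3476], t=(1.1410, -0.1905, 0.2404)
after S4 (triangulate): (-1.8492, 0.2230, -0.4374)

result = (-1.8492, 0.2230, -0.4374)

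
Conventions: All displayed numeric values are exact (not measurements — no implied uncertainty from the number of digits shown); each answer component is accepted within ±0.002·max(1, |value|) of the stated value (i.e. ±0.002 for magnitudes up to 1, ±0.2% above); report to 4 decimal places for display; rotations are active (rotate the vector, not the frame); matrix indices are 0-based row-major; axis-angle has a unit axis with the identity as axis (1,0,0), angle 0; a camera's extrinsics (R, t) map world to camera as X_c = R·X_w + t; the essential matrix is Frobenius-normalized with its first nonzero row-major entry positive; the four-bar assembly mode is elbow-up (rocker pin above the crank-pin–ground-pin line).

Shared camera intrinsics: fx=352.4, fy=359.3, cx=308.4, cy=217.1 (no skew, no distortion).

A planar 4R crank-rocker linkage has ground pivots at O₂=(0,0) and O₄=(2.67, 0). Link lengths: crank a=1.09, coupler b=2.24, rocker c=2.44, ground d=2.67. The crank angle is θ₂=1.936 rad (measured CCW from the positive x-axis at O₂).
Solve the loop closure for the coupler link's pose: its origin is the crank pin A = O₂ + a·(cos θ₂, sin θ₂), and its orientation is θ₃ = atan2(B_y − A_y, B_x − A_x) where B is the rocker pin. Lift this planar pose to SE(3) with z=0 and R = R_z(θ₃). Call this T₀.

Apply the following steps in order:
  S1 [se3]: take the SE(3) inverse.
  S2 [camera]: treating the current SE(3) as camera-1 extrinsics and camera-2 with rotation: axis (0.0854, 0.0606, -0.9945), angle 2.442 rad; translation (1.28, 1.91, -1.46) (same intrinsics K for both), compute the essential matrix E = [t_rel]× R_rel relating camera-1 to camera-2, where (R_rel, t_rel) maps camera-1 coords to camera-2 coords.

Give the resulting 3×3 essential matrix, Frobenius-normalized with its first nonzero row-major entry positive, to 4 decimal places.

matrix = [0.3774 0.0951 -0.2654; -0.2067 0.3476 0.4795; 0.3874 0.4819 0.0489]

source (fourbar_fk): coupler pose = R=[0.8600 -0.5103 0.0000; 0.5103 0.8600 0.0000; 0.0000 0.0000 1.0000], t=(-0.3893, 1.0181, 0.0000)
after S1 (invert_se3): R=[0.8600 0.5103 0.0000; -0.5103 0.8600 0.0000; 0.0000 0.0000 1.0000], t=(-0.1847, -1.0742, 0.0000)
after S2 (essential): [0.3774 0.0951 -0.2654; -0.2067 0.3476 0.4795; 0.3874 0.4819 0.0489]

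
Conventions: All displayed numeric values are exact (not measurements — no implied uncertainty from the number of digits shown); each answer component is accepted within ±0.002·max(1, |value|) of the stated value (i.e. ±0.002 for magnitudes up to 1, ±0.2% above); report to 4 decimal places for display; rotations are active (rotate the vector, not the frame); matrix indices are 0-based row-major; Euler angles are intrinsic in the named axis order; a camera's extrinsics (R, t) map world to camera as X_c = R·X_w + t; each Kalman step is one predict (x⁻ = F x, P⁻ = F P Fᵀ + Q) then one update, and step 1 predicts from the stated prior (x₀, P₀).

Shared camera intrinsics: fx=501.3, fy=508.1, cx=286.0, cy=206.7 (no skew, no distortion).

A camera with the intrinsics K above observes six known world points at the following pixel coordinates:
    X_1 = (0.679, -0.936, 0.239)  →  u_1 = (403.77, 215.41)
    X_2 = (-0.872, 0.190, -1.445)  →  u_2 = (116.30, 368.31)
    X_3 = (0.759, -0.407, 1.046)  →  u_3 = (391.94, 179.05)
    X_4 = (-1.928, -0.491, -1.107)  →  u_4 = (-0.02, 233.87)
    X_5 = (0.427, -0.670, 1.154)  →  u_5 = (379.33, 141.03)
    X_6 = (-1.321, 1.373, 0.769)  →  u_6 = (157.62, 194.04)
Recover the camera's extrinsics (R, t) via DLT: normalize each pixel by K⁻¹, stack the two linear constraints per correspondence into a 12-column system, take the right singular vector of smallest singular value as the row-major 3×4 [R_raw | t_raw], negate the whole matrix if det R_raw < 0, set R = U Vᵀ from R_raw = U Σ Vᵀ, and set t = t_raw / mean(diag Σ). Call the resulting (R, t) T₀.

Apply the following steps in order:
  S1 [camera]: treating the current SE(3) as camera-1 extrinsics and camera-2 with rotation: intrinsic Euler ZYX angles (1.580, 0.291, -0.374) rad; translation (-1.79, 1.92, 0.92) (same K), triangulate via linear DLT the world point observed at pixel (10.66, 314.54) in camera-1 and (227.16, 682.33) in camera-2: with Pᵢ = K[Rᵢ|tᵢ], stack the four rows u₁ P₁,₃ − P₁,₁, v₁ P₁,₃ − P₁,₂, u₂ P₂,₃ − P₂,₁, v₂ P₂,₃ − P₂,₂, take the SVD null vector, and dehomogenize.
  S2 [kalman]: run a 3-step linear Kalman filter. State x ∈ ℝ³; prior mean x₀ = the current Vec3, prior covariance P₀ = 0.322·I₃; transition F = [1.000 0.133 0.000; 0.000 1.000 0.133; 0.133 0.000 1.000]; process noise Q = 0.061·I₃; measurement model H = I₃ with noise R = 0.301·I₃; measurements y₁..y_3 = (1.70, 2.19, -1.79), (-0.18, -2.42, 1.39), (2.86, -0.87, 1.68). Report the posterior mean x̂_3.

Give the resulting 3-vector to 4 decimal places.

result = (1.2298, -0.6503, 0.5044)

source (pnp_recover): camera pose = R=[0.8841 -0.3777 0.2751; 0.4372 0.4610 -0.7723; 0.1649 0.8030 0.5727], t=(-0.0500, 0.3900, 4.6299)
after S1 (triangulate): (-1.4470, -1.2066, -1.7064)
after S2 (kf_track): (1.2298, -0.6503, 0.5044)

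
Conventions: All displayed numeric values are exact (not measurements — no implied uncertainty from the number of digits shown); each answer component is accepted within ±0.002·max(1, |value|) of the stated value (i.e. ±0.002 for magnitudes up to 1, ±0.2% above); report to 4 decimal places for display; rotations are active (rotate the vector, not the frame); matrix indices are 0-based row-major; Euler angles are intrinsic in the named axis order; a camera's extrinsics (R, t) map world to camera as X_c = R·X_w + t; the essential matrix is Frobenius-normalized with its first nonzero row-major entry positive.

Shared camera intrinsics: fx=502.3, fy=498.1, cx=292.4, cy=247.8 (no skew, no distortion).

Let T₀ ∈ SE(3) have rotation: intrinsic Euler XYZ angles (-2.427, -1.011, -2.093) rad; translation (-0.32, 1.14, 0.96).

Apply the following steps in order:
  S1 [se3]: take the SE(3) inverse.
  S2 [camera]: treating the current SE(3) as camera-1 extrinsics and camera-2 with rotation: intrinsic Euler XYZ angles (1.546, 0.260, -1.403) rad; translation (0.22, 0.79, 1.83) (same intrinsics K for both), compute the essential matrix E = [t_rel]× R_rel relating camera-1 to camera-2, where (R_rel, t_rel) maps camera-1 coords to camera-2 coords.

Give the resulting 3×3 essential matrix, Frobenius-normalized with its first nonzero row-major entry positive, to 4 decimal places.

matrix = [0.4682 -0.2798 -0.2411; 0.1941 0.6181 -0.2807; -0.3113 0.1392 0.1718]

after S1 (invert_se3): R=[-0.2649 0.3777 0.8872; 0.4602 0.8580 -0.2279; -0.8474 0.3480 -0.4011], t=(-1.3671, -0.6121, -0.2828)
after S2 (essential): [0.4682 -0.2798 -0.2411; 0.1941 0.6181 -0.2807; -0.3113 0.1392 0.1718]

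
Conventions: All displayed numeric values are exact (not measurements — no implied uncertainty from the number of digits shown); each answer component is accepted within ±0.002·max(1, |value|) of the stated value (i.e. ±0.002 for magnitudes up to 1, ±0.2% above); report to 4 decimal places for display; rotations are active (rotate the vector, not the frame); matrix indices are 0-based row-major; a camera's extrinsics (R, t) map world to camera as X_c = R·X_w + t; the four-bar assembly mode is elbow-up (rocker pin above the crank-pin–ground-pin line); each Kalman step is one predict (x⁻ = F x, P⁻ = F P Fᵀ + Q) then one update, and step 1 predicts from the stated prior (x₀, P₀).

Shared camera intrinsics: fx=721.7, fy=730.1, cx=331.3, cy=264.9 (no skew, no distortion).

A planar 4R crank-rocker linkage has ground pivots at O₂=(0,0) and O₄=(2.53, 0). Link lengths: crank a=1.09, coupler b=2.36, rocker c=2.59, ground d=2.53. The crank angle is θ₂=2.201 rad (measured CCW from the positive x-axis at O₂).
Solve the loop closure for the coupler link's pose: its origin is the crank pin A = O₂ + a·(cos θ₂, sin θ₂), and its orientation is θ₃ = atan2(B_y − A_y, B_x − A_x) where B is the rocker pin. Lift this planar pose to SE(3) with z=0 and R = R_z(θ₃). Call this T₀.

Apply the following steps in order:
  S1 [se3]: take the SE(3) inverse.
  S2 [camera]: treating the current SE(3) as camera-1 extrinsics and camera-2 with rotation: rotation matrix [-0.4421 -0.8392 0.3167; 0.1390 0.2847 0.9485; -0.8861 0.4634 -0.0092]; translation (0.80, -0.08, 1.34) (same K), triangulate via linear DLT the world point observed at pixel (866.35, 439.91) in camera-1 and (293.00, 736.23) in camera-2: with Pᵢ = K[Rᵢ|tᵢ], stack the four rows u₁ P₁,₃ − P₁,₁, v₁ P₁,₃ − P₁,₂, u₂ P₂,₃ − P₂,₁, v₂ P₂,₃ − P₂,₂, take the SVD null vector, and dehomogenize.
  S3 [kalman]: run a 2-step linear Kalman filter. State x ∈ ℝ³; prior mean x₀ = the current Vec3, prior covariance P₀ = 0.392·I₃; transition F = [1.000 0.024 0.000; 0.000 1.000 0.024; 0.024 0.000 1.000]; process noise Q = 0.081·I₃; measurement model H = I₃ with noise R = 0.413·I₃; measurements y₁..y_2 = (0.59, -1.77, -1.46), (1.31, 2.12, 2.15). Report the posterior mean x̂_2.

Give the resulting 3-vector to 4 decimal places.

source (fourbar_fk): coupler pose = R=[0.8105 -0.5858 0.0000; 0.5858 0.8105 0.0000; 0.0000 0.0000 1.0000], t=(-0.6423, 0.8806, 0.0000)
after S1 (invert_se3): R=[0.8105 0.5858 0.0000; -0.5858 0.8105 0.0000; 0.0000 0.0000 1.0000], t=(0.0048, -1.0900, 0.0000)
after S2 (triangulate): (-0.1306, 1.5792, 1.1114)
after S3 (kf_track): (0.7183, 0.7926, 0.7712)

result = (0.7183, 0.7926, 0.7712)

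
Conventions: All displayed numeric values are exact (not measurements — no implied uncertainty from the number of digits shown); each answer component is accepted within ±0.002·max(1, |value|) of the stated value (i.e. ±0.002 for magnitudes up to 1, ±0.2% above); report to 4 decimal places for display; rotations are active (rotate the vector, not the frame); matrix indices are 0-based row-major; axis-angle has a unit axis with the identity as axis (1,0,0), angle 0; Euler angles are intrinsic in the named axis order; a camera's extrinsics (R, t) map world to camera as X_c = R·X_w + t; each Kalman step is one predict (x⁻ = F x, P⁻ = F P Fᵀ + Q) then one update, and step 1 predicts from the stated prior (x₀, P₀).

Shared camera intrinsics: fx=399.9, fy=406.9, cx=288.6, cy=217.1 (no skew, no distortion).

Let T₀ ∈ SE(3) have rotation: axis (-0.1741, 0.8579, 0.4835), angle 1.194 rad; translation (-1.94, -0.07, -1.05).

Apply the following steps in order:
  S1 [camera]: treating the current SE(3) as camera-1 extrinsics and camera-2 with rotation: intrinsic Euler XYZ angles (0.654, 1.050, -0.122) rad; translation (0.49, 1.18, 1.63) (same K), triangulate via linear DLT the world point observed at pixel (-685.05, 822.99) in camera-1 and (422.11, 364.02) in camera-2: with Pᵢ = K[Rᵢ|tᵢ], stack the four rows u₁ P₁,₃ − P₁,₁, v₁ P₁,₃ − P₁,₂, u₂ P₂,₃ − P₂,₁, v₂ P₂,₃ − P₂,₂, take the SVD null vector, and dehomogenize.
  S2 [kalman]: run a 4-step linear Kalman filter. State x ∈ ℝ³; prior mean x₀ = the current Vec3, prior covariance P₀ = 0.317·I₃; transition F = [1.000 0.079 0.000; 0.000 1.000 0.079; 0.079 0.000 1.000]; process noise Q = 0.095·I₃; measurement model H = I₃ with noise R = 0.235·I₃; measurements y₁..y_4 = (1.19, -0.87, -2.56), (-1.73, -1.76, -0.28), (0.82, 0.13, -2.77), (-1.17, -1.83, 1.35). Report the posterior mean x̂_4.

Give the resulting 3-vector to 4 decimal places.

result = (-0.5716, -1.1601, -0.3044)

after S1 (triangulate): (-1.1680, 1.3222, 1.4626)
after S2 (kf_track): (-0.5716, -1.1601, -0.3044)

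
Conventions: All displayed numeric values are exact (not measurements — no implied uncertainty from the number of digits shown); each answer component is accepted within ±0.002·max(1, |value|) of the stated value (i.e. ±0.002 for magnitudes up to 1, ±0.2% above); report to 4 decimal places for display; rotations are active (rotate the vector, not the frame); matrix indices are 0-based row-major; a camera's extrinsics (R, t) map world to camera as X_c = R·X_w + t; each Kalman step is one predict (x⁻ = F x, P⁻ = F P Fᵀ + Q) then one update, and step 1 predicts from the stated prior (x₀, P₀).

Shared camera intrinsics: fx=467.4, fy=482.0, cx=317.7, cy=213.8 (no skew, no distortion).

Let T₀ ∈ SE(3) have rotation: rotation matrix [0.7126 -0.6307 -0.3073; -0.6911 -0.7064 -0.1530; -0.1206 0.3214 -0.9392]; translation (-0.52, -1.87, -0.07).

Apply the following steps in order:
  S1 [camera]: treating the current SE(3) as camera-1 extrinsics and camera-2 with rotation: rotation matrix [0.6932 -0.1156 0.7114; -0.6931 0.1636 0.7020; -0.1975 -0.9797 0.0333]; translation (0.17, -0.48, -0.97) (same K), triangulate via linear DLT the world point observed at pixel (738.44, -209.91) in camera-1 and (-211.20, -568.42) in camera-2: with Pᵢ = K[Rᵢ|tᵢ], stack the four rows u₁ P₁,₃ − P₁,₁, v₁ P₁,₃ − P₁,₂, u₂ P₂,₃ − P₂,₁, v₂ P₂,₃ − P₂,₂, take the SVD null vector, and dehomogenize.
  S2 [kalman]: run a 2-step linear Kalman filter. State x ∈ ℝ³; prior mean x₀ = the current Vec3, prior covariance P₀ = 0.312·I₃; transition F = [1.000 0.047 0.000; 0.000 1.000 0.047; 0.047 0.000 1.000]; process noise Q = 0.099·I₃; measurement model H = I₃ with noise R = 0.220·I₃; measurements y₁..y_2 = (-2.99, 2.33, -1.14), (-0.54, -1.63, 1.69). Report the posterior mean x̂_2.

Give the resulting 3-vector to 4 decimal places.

result = (-1.2763, -0.3839, 0.3339)

after S1 (triangulate): (-0.5587, -1.5030, -0.8677)
after S2 (kf_track): (-1.2763, -0.3839, 0.3339)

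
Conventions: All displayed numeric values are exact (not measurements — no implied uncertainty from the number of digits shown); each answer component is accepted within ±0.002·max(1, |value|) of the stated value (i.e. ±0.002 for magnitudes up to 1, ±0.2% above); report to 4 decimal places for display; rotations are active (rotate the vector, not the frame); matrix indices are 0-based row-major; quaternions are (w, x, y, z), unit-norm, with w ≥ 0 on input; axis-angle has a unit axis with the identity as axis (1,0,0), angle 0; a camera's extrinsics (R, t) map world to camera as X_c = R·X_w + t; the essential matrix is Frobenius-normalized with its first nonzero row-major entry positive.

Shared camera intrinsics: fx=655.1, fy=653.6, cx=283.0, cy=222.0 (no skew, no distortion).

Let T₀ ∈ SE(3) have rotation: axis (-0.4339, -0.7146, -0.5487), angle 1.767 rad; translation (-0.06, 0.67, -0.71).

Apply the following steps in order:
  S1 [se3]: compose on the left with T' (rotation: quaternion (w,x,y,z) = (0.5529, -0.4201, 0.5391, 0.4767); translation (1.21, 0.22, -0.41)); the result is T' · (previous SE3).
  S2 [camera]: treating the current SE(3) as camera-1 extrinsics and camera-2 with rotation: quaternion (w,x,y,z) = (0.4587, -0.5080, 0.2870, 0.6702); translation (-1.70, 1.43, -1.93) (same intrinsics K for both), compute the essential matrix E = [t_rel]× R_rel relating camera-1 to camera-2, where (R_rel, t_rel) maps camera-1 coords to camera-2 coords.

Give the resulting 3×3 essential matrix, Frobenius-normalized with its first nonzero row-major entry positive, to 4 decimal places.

matrix = [0.4062 0.1521 -0.3921; 0.5091 0.1766 0.1611; 0.1425 0.0383 0.5658]

after S1 (compose_se3): R=[0.3560 -0.4310 -0.8292; 0.9341 0.1894 0.3026; 0.0266 -0.8822 0.4700], t=(0.4166, -0.3501, -0.3638)
after S2 (essential): [0.4062 0.1521 -0.3921; 0.5091 0.1766 0.1611; 0.1425 0.0383 0.5658]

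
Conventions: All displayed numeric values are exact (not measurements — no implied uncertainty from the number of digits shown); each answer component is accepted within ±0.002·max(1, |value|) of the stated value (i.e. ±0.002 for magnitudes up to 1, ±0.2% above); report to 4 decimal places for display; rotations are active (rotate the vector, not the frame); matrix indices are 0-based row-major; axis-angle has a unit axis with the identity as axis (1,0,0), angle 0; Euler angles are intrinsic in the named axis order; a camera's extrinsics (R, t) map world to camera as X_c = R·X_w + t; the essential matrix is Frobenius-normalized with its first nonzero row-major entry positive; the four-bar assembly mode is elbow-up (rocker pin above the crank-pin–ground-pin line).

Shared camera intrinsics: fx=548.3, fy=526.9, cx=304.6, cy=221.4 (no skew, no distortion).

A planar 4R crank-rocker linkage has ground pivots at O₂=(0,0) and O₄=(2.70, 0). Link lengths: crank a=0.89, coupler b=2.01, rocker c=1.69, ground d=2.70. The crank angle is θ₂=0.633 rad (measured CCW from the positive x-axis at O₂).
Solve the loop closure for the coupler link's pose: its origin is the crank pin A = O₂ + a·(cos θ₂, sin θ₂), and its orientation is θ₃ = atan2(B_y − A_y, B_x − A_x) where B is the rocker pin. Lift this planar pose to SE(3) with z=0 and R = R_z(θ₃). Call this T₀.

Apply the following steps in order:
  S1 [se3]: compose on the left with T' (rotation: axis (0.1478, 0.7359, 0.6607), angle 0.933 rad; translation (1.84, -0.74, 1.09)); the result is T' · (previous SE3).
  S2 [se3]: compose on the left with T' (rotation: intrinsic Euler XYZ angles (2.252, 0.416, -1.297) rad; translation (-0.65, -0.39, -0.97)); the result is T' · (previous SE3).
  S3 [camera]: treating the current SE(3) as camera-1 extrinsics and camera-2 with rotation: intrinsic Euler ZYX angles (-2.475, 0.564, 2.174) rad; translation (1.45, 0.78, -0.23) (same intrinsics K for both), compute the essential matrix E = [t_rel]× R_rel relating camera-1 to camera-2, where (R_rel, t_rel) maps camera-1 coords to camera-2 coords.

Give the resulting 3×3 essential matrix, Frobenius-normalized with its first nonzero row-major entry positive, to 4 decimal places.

source (fourbar_fk): coupler pose = R=[0.8261 -0.5635 0.0000; 0.5635 0.8261 0.0000; 0.0000 0.0000 1.0000], t=(0.7176, 0.5265, 0.0000)
after S1 (compose_se3): R=[0.2249 -0.7427 0.6307; 0.9339 0.3490 0.0780; -0.2781 0.5715 0.7721], t=(2.0173, 0.1013, 0.8602)
after S2 (compose_se3): R=[0.7657 0.3546 0.5367; 0.4763 -0.8733 -0.1024; 0.4324 0.3340 -0.8376], t=(0.2858, 0.4064, -2.7893)
after S3 (essential): [0.1561 0.6133 0.1897; -0.2956 0.3474 -0.2320; -0.4121 0.0337 -0.3614]

matrix = [0.1561 0.6133 0.1897; -0.2956 0.3474 -0.2320; -0.4121 0.0337 -0.3614]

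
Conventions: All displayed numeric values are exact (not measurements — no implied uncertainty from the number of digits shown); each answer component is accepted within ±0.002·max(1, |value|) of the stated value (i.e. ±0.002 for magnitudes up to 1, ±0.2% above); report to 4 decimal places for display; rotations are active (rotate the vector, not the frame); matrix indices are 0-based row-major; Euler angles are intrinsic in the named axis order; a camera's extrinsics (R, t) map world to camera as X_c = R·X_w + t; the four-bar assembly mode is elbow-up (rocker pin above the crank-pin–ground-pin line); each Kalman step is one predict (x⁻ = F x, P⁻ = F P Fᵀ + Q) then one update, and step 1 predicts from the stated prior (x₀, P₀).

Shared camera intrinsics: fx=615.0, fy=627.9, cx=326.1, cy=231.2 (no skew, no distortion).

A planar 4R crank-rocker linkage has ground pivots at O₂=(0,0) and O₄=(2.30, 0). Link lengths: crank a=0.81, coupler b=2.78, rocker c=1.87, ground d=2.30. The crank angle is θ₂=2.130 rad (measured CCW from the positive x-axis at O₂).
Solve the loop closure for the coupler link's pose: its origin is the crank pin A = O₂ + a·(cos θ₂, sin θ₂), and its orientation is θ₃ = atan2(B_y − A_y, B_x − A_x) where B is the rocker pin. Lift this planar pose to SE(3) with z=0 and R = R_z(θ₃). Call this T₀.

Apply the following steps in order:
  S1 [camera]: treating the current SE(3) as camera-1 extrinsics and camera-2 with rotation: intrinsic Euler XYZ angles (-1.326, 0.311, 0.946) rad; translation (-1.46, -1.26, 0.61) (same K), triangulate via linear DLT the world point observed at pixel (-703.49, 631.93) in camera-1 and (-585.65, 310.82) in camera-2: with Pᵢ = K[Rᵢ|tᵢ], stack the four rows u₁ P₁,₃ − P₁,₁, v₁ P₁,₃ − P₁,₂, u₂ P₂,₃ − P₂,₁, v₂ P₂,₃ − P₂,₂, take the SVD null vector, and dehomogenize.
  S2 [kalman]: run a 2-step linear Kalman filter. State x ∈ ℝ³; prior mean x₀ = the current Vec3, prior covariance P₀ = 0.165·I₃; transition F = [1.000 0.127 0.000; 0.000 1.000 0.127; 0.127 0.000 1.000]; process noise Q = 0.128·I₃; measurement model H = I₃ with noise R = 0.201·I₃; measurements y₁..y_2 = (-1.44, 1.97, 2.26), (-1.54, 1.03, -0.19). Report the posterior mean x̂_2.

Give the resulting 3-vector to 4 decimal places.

source (fourbar_fk): coupler pose = R=[0.9068 -0.4215 0.0000; 0.4215 0.9068 0.0000; 0.0000 0.0000 1.0000], t=(-0.4297, 0.6866, 0.0000)
after S1 (triangulate): (-1.5074, 0.8492, 1.2870)
after S2 (kf_track): (-1.4286, 1.3479, 0.6010)

result = (-1.4286, 1.3479, 0.6010)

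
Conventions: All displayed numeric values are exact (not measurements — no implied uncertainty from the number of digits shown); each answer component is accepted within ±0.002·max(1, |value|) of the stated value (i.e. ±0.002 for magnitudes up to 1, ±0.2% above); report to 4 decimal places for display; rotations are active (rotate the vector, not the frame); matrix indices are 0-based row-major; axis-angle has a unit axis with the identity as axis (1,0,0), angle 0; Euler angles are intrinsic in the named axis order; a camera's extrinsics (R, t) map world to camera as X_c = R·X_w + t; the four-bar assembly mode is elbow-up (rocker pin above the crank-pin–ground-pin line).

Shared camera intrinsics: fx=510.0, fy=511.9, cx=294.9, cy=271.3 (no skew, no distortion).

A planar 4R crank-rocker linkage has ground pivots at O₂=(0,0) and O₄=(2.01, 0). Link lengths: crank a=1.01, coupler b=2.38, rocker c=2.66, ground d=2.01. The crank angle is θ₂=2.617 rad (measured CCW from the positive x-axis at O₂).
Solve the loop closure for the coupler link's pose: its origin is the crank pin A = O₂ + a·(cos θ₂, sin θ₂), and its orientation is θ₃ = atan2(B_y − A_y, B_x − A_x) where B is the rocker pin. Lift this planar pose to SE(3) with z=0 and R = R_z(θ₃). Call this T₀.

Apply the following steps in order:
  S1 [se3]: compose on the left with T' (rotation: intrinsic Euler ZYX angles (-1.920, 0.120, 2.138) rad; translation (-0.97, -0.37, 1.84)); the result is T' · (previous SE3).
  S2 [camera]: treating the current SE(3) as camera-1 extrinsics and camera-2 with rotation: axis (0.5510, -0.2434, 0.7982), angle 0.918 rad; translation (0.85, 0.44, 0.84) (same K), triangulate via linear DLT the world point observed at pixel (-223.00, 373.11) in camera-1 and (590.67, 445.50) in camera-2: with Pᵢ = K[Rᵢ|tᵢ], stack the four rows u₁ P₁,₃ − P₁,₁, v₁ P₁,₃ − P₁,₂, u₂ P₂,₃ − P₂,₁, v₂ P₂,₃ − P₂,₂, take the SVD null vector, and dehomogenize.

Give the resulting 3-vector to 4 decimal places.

result = (1.3355, 0.4567, 1.2362)

source (fourbar_fk): coupler pose = R=[0.6544 -0.7562 0.0000; 0.7562 0.6544 0.0000; 0.0000 0.0000 1.0000], t=(-0.8742, 0.5059, 0.0000)
after S1 (compose_se3): R=[-0.6302 -0.0961 -0.7705; -0.5432 0.7636 0.3490; 0.5548 0.6385 -0.5334], t=(-0.9459, 0.4905, 2.3682)
after S2 (triangulate): (1.3355, 0.4567, 1.2362)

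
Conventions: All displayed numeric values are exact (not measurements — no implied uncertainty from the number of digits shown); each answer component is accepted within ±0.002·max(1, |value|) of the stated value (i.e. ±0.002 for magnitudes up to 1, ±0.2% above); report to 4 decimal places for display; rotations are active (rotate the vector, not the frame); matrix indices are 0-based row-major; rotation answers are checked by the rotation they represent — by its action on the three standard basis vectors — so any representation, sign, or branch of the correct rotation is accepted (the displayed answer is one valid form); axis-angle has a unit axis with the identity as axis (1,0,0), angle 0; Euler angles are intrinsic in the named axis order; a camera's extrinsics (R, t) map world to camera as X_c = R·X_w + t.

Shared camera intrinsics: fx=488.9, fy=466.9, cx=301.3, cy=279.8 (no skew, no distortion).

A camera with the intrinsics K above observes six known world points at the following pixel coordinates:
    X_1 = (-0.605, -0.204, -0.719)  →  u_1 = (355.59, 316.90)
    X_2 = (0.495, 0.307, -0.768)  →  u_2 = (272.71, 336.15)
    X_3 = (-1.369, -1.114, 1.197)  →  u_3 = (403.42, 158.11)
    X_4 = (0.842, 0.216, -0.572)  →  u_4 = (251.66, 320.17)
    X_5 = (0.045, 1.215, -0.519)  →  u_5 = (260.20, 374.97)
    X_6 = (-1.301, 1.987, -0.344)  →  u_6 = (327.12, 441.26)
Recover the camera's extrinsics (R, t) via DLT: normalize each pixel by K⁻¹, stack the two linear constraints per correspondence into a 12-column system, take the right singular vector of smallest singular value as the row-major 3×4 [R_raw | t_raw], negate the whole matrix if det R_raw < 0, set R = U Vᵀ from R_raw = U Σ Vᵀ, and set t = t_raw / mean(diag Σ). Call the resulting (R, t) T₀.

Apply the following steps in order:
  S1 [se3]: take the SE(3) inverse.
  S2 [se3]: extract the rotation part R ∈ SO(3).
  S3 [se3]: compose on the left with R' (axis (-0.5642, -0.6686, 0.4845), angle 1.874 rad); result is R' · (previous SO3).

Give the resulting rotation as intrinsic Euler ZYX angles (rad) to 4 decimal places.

rotation (euler_zyx) = (-1.3782, -0.1839, -0.6608)

source (pnp_recover): camera pose = R=[-0.8455 -0.4421 -0.2994; -0.0405 0.6121 -0.7897; 0.5324 -0.6556 -0.5354], t=(-0.0799, 0.0600, 6.4406)
after S1 (invert_se3): R=[-0.8455 -0.0405 0.5324; -0.4421 0.6121 -0.6556; -0.2994 -0.7897 -0.5354], t=(-3.4942, 4.1506, 3.4720)
after S2 (rot_of_se3): [-0.8455 -0.0405 0.5324; -0.4421 0.6121 -0.6556; -0.2994 -0.7897 -0.5354]
after S3 (compose_so3): [0.1882 0.7964 0.5748; -0.9650 0.0410 0.2591; 0.1828 -0.6034 0.7762]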